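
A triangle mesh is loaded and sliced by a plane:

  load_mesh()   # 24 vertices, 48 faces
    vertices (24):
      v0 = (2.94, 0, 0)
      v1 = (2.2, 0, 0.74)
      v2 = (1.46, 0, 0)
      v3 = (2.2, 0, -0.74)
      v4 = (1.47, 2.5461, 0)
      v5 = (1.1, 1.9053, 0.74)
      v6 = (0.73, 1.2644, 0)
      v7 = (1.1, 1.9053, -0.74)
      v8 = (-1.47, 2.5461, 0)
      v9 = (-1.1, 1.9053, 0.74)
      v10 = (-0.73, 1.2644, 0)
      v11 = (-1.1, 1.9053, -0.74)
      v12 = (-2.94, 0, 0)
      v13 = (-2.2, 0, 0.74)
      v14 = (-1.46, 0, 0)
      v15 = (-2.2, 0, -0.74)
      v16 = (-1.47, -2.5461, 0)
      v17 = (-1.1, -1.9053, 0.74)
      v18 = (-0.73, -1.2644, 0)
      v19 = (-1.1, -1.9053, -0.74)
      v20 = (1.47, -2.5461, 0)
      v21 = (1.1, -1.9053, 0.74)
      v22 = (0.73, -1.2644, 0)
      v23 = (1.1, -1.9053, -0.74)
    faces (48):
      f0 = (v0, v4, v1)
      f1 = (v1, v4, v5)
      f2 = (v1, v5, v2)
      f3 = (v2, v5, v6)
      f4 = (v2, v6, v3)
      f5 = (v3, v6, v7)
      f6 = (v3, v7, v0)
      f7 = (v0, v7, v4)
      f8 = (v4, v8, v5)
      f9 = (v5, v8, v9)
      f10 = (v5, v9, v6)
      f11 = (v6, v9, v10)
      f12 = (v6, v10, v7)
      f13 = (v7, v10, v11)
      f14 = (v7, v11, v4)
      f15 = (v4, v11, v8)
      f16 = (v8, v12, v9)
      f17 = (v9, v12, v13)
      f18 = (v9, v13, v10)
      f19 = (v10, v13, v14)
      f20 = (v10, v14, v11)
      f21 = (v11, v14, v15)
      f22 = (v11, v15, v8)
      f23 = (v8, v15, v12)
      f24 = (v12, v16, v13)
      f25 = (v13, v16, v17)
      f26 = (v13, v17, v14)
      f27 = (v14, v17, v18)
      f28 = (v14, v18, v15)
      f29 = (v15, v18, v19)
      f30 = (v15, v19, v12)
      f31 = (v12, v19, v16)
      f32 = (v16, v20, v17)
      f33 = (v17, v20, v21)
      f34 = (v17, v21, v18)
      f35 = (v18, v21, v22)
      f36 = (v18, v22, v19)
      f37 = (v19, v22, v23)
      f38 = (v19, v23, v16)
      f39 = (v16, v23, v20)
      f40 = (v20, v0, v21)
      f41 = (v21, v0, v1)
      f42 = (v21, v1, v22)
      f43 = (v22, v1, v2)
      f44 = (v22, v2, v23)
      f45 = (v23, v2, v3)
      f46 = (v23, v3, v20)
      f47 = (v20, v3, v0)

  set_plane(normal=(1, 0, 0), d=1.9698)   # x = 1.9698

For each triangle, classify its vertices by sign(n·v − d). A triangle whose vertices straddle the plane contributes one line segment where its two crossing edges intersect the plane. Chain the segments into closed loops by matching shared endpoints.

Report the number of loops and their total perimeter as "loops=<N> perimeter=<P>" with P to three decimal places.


loops=1 perimeter=7.762

Straddling triangles (14 of 48):
  (v0,v4,v1) [+-+] → (1.9698, 1.68043, 0)–(1.9698, 0.802893, 0.506647)  len=1.0133
  (v1,v4,v5) [+--] → (1.9698, 0.802893, 0.506647)–(1.9698, 0.398727, 0.74)  len=0.4667
  (v1,v5,v2) [+--] → (1.9698, 0.398727, 0.74)–(1.9698, 0, 0.5098)  len=0.4604
  (v2,v6,v3) [--+] → (1.9698, 0.198003, -0.624117)–(1.9698, 0, -0.5098)  len=0.2286
  (v3,v6,v7) [+--] → (1.9698, 0.198003, -0.624117)–(1.9698, 0.398727, -0.74)  len=0.2318
  (v3,v7,v0) [+-+] → (1.9698, 0.398727, -0.74)–(1.9698, 1.00463, -0.390189)  len=0.6996
  (v0,v7,v4) [+--] → (1.9698, 1.00463, -0.390189)–(1.9698, 1.68043, 0)  len=0.7803
  (v20,v0,v21) [-+-] → (1.9698, -1.68043, 0)–(1.9698, -1.00463, 0.390189)  len=0.7803
  (v21,v0,v1) [-++] → (1.9698, -1.00463, 0.390189)–(1.9698, -0.398727, 0.74)  len=0.6996
  (v21,v1,v22) [-+-] → (1.9698, -0.398727, 0.74)–(1.9698, -0.198003, 0.624117)  len=0.2318
  (v22,v1,v2) [-+-] → (1.9698, -0.198003, 0.624117)–(1.9698, 0, 0.5098)  len=0.2286
  (v23,v2,v3) [--+] → (1.9698, 0, -0.5098)–(1.9698, -0.398727, -0.74)  len=0.4604
  (v23,v3,v20) [-+-] → (1.9698, -0.398727, -0.74)–(1.9698, -0.802893, -0.506647)  len=0.4667
  (v20,v3,v0) [-++] → (1.9698, -0.802893, -0.506647)–(1.9698, -1.68043, 0)  len=1.0133

Chained into 1 loop(s):
  loop 1: 14 segments, perimeter = 7.7616
Total perimeter = 7.762


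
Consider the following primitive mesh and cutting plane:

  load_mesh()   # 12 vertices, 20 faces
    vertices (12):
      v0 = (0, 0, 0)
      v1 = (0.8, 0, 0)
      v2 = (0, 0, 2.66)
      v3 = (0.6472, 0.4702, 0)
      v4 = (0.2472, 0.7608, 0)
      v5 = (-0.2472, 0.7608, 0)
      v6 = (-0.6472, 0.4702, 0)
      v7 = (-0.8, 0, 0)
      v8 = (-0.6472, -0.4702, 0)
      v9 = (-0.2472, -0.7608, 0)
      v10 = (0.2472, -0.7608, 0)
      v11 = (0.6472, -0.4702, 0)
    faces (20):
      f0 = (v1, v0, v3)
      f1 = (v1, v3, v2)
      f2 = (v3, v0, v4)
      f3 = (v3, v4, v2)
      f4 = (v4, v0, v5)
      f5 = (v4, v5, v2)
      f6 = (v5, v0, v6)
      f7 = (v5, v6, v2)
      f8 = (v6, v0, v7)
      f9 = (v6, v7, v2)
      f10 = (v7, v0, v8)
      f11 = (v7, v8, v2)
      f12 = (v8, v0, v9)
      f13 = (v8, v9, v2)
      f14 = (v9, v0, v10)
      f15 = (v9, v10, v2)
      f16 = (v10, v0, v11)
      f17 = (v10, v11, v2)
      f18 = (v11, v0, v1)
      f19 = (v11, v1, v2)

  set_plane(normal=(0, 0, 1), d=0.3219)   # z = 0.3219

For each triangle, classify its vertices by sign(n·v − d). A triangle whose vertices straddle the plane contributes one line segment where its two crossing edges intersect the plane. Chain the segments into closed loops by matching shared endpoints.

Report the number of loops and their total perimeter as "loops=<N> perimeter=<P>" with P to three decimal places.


Straddling triangles (10 of 20):
  (v1,v3,v2) [--+] → (0.568879, 0.413299, 0.3219)–(0.703188, 0, 0.3219)  len=0.4346
  (v3,v4,v2) [--+] → (0.217285, 0.668732, 0.3219)–(0.568879, 0.413299, 0.3219)  len=0.4346
  (v4,v5,v2) [--+] → (-0.217285, 0.668732, 0.3219)–(0.217285, 0.668732, 0.3219)  len=0.4346
  (v5,v6,v2) [--+] → (-0.568879, 0.413299, 0.3219)–(-0.217285, 0.668732, 0.3219)  len=0.4346
  (v6,v7,v2) [--+] → (-0.703188, 0, 0.3219)–(-0.568879, 0.413299, 0.3219)  len=0.4346
  (v7,v8,v2) [--+] → (-0.568879, -0.413299, 0.3219)–(-0.703188, 0, 0.3219)  len=0.4346
  (v8,v9,v2) [--+] → (-0.217285, -0.668732, 0.3219)–(-0.568879, -0.413299, 0.3219)  len=0.4346
  (v9,v10,v2) [--+] → (0.217285, -0.668732, 0.3219)–(-0.217285, -0.668732, 0.3219)  len=0.4346
  (v10,v11,v2) [--+] → (0.568879, -0.413299, 0.3219)–(0.217285, -0.668732, 0.3219)  len=0.4346
  (v11,v1,v2) [--+] → (0.703188, 0, 0.3219)–(0.568879, -0.413299, 0.3219)  len=0.4346

Chained into 1 loop(s):
  loop 1: 10 segments, perimeter = 4.3458
Total perimeter = 4.346

loops=1 perimeter=4.346


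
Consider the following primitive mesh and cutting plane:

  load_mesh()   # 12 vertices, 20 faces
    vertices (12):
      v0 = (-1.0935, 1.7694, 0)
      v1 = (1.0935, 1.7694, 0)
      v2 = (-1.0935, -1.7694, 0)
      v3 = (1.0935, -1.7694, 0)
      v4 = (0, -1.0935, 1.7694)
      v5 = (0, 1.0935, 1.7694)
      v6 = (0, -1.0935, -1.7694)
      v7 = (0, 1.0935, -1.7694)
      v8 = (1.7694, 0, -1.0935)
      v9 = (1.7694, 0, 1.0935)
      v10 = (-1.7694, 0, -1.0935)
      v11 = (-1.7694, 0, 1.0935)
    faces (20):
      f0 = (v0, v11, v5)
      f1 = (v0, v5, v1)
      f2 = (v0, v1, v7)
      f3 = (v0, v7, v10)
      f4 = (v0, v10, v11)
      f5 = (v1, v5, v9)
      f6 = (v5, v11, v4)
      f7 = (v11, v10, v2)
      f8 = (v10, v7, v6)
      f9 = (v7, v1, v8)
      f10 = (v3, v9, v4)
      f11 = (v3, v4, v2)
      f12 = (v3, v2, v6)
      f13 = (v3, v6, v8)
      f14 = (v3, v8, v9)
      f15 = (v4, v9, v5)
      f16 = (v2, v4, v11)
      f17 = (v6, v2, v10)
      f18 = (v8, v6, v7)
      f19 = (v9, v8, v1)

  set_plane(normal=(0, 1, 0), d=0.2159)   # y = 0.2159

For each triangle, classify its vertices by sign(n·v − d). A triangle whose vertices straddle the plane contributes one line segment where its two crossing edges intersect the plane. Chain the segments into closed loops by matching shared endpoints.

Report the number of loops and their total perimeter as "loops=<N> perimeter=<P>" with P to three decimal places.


loops=1 perimeter=11.430

Straddling triangles (10 of 20):
  (v0,v11,v5) [+-+] → (-1.68693, 0.2159, 0.960072)–(-1.42005, 0.2159, 1.22695)  len=0.3774
  (v0,v7,v10) [++-] → (-1.42005, 0.2159, -1.22695)–(-1.68693, 0.2159, -0.960072)  len=0.3774
  (v0,v10,v11) [+--] → (-1.68693, 0.2159, -0.960072)–(-1.68693, 0.2159, 0.960072)  len=1.9201
  (v1,v5,v9) [++-] → (1.42005, 0.2159, 1.22695)–(1.68693, 0.2159, 0.960072)  len=0.3774
  (v5,v11,v4) [+--] → (-1.42005, 0.2159, 1.22695)–(0, 0.2159, 1.7694)  len=1.5201
  (v10,v7,v6) [-+-] → (-1.42005, 0.2159, -1.22695)–(0, 0.2159, -1.7694)  len=1.5201
  (v7,v1,v8) [++-] → (1.68693, 0.2159, -0.960072)–(1.42005, 0.2159, -1.22695)  len=0.3774
  (v4,v9,v5) [--+] → (1.42005, 0.2159, 1.22695)–(0, 0.2159, 1.7694)  len=1.5201
  (v8,v6,v7) [--+] → (0, 0.2159, -1.7694)–(1.42005, 0.2159, -1.22695)  len=1.5201
  (v9,v8,v1) [--+] → (1.68693, 0.2159, -0.960072)–(1.68693, 0.2159, 0.960072)  len=1.9201

Chained into 1 loop(s):
  loop 1: 10 segments, perimeter = 11.4305
Total perimeter = 11.430


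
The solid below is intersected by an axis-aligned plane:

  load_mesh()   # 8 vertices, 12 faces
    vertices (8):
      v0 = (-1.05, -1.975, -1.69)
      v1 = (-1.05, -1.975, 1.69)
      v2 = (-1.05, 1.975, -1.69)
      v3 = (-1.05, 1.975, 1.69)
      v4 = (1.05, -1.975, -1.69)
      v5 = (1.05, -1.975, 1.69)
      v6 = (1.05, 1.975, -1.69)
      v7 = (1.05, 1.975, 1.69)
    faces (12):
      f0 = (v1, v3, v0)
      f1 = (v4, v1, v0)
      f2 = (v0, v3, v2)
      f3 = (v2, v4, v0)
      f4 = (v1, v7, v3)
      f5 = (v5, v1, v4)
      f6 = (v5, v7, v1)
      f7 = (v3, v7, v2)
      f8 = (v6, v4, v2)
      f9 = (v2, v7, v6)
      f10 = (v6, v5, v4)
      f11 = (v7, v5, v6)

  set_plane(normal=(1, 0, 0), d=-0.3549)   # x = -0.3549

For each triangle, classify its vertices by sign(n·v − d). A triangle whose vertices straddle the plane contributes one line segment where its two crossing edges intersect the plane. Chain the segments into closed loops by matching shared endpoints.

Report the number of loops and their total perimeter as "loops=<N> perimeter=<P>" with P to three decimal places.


Straddling triangles (8 of 12):
  (v4,v1,v0) [+--] → (-0.3549, -1.975, 0.57122)–(-0.3549, -1.975, -1.69)  len=2.2612
  (v2,v4,v0) [-+-] → (-0.3549, 0.66755, -1.69)–(-0.3549, -1.975, -1.69)  len=2.6425
  (v1,v7,v3) [-+-] → (-0.3549, -0.66755, 1.69)–(-0.3549, 1.975, 1.69)  len=2.6425
  (v5,v1,v4) [+-+] → (-0.3549, -1.975, 1.69)–(-0.3549, -1.975, 0.57122)  len=1.1188
  (v5,v7,v1) [++-] → (-0.3549, -0.66755, 1.69)–(-0.3549, -1.975, 1.69)  len=1.3074
  (v3,v7,v2) [-+-] → (-0.3549, 1.975, 1.69)–(-0.3549, 1.975, -0.57122)  len=2.2612
  (v6,v4,v2) [++-] → (-0.3549, 0.66755, -1.69)–(-0.3549, 1.975, -1.69)  len=1.3074
  (v2,v7,v6) [-++] → (-0.3549, 1.975, -0.57122)–(-0.3549, 1.975, -1.69)  len=1.1188

Chained into 1 loop(s):
  loop 1: 8 segments, perimeter = 14.6600
Total perimeter = 14.660

loops=1 perimeter=14.660


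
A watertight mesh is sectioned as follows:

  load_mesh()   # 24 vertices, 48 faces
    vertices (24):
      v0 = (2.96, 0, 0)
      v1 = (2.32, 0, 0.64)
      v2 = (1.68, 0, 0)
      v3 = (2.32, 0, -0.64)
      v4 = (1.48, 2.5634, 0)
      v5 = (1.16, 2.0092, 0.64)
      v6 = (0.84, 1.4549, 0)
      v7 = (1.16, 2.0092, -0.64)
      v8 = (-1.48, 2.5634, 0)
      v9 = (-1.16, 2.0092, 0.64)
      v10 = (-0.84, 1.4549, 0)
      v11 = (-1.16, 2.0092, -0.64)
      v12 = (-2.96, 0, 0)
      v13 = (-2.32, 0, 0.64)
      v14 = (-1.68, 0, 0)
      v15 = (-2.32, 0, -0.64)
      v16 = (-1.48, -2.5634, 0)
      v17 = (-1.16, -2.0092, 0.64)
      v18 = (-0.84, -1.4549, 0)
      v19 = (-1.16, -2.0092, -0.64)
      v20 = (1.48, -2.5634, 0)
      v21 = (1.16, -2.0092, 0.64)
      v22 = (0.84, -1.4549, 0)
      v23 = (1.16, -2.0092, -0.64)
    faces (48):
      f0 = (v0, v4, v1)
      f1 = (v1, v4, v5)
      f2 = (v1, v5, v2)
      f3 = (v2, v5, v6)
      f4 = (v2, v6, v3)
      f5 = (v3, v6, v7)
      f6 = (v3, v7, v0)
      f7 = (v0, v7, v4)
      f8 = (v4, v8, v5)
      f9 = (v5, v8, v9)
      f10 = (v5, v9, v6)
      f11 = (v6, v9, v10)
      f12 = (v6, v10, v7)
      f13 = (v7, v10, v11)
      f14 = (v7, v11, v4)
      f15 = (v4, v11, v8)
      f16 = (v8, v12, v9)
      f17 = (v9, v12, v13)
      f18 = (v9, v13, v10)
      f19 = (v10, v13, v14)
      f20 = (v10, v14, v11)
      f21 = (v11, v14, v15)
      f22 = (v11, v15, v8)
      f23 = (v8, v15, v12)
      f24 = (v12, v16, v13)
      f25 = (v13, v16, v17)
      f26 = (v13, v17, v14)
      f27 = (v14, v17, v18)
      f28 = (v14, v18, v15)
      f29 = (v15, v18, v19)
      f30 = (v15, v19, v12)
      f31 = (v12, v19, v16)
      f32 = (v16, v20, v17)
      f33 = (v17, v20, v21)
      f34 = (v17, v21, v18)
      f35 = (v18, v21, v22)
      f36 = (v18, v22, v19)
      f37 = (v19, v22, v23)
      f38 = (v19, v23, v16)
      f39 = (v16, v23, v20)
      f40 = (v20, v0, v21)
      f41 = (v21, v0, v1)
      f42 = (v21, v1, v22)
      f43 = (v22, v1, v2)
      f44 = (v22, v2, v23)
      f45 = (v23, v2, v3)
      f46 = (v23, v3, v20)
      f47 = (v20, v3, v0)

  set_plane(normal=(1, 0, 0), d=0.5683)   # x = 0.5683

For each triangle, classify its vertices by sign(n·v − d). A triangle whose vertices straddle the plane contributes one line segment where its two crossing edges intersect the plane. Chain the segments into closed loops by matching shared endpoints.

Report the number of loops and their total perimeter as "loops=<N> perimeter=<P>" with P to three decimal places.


Straddling triangles (16 of 48):
  (v4,v8,v5) [+-+] → (0.5683, 2.5634, 0)–(0.5683, 2.13341, 0.496558)  len=0.6569
  (v5,v8,v9) [+--] → (0.5683, 2.13341, 0.496558)–(0.5683, 2.0092, 0.64)  len=0.1897
  (v5,v9,v6) [+-+] → (0.5683, 2.0092, 0.64)–(0.5683, 1.5302, 0.086944)  len=0.7316
  (v6,v9,v10) [+--] → (0.5683, 1.5302, 0.086944)–(0.5683, 1.4549, 0)  len=0.1150
  (v6,v10,v7) [+-+] → (0.5683, 1.4549, 0)–(0.5683, 1.84521, -0.450656)  len=0.5962
  (v7,v10,v11) [+--] → (0.5683, 1.84521, -0.450656)–(0.5683, 2.0092, -0.64)  len=0.2505
  (v7,v11,v4) [+-+] → (0.5683, 2.0092, -0.64)–(0.5683, 2.37201, -0.221018)  len=0.5542
  (v4,v11,v8) [+--] → (0.5683, 2.37201, -0.221018)–(0.5683, 2.5634, 0)  len=0.2924
  (v16,v20,v17) [-+-] → (0.5683, -2.5634, 0)–(0.5683, -2.37201, 0.221018)  len=0.2924
  (v17,v20,v21) [-++] → (0.5683, -2.37201, 0.221018)–(0.5683, -2.0092, 0.64)  len=0.5542
  (v17,v21,v18) [-+-] → (0.5683, -2.0092, 0.64)–(0.5683, -1.84521, 0.450656)  len=0.2505
  (v18,v21,v22) [-++] → (0.5683, -1.84521, 0.450656)–(0.5683, -1.4549, 0)  len=0.5962
  (v18,v22,v19) [-+-] → (0.5683, -1.4549, 0)–(0.5683, -1.5302, -0.086944)  len=0.1150
  (v19,v22,v23) [-++] → (0.5683, -1.5302, -0.086944)–(0.5683, -2.0092, -0.64)  len=0.7316
  (v19,v23,v16) [-+-] → (0.5683, -2.0092, -0.64)–(0.5683, -2.13341, -0.496558)  len=0.1897
  (v16,v23,v20) [-++] → (0.5683, -2.13341, -0.496558)–(0.5683, -2.5634, 0)  len=0.6569

Chained into 2 loop(s):
  loop 1: 8 segments, perimeter = 3.3865
  loop 2: 8 segments, perimeter = 3.3865
Total perimeter = 6.773

loops=2 perimeter=6.773


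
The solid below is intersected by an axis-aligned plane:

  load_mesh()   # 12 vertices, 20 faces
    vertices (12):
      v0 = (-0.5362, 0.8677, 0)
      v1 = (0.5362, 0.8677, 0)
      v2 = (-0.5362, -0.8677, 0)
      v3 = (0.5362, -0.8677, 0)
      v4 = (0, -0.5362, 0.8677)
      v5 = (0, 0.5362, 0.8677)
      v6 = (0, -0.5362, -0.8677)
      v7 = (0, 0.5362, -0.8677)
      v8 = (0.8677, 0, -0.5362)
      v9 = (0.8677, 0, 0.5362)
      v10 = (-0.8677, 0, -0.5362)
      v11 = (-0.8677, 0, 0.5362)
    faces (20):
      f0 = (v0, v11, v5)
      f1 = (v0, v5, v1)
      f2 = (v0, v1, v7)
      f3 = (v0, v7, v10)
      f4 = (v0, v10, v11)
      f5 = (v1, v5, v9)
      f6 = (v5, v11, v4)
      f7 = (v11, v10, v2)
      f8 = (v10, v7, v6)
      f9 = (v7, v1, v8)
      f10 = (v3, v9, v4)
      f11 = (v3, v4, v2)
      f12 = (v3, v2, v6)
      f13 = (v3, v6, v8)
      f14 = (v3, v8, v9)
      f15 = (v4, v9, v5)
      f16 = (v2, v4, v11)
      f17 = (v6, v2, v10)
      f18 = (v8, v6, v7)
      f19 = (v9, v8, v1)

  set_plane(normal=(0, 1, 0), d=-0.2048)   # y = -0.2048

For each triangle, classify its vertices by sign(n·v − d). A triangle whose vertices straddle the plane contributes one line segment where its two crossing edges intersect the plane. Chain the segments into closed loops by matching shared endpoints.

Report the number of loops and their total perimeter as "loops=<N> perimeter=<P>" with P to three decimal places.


loops=1 perimeter=5.367

Straddling triangles (10 of 20):
  (v5,v11,v4) [++-] → (-0.536285, -0.2048, 0.662815)–(0, -0.2048, 0.8677)  len=0.5741
  (v11,v10,v2) [++-] → (-0.789457, -0.2048, -0.409643)–(-0.789457, -0.2048, 0.409643)  len=0.8193
  (v10,v7,v6) [++-] → (0, -0.2048, -0.8677)–(-0.536285, -0.2048, -0.662815)  len=0.5741
  (v3,v9,v4) [-+-] → (0.789457, -0.2048, 0.409643)–(0.536285, -0.2048, 0.662815)  len=0.3580
  (v3,v6,v8) [--+] → (0.536285, -0.2048, -0.662815)–(0.789457, -0.2048, -0.409643)  len=0.3580
  (v3,v8,v9) [-++] → (0.789457, -0.2048, -0.409643)–(0.789457, -0.2048, 0.409643)  len=0.8193
  (v4,v9,v5) [-++] → (0.536285, -0.2048, 0.662815)–(0, -0.2048, 0.8677)  len=0.5741
  (v2,v4,v11) [--+] → (-0.536285, -0.2048, 0.662815)–(-0.789457, -0.2048, 0.409643)  len=0.3580
  (v6,v2,v10) [--+] → (-0.789457, -0.2048, -0.409643)–(-0.536285, -0.2048, -0.662815)  len=0.3580
  (v8,v6,v7) [+-+] → (0.536285, -0.2048, -0.662815)–(0, -0.2048, -0.8677)  len=0.5741

Chained into 1 loop(s):
  loop 1: 10 segments, perimeter = 5.3671
Total perimeter = 5.367


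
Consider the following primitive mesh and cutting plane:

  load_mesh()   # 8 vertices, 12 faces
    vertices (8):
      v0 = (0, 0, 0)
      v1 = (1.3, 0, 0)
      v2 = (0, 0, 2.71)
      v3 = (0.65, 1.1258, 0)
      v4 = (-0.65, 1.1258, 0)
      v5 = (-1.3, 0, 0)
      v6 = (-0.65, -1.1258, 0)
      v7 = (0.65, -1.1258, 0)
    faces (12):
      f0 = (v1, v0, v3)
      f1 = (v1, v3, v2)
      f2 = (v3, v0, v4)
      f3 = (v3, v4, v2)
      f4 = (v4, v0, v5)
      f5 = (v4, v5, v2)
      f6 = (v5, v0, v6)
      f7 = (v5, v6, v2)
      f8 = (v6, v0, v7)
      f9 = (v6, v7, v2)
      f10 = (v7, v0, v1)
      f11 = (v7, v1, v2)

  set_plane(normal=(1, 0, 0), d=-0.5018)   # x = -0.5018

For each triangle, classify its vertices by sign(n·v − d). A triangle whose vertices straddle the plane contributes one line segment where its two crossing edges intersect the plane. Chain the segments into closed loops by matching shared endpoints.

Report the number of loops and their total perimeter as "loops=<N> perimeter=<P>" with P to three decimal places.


Straddling triangles (8 of 12):
  (v3,v0,v4) [++-] → (-0.5018, 0.869118, 0)–(-0.5018, 1.1258, 0)  len=0.2567
  (v3,v4,v2) [+-+] → (-0.5018, 1.1258, 0)–(-0.5018, 0.869118, 0.61788)  len=0.6691
  (v4,v0,v5) [-+-] → (-0.5018, 0.869118, 0)–(-0.5018, 0, 0)  len=0.8691
  (v4,v5,v2) [--+] → (-0.5018, 0, 1.66394)–(-0.5018, 0.869118, 0.61788)  len=1.3600
  (v5,v0,v6) [-+-] → (-0.5018, 0, 0)–(-0.5018, -0.869118, 0)  len=0.8691
  (v5,v6,v2) [--+] → (-0.5018, -0.869118, 0.61788)–(-0.5018, 0, 1.66394)  len=1.3600
  (v6,v0,v7) [-++] → (-0.5018, -0.869118, 0)–(-0.5018, -1.1258, 0)  len=0.2567
  (v6,v7,v2) [-++] → (-0.5018, -1.1258, 0)–(-0.5018, -0.869118, 0.61788)  len=0.6691

Chained into 1 loop(s):
  loop 1: 8 segments, perimeter = 6.3098
Total perimeter = 6.310

loops=1 perimeter=6.310


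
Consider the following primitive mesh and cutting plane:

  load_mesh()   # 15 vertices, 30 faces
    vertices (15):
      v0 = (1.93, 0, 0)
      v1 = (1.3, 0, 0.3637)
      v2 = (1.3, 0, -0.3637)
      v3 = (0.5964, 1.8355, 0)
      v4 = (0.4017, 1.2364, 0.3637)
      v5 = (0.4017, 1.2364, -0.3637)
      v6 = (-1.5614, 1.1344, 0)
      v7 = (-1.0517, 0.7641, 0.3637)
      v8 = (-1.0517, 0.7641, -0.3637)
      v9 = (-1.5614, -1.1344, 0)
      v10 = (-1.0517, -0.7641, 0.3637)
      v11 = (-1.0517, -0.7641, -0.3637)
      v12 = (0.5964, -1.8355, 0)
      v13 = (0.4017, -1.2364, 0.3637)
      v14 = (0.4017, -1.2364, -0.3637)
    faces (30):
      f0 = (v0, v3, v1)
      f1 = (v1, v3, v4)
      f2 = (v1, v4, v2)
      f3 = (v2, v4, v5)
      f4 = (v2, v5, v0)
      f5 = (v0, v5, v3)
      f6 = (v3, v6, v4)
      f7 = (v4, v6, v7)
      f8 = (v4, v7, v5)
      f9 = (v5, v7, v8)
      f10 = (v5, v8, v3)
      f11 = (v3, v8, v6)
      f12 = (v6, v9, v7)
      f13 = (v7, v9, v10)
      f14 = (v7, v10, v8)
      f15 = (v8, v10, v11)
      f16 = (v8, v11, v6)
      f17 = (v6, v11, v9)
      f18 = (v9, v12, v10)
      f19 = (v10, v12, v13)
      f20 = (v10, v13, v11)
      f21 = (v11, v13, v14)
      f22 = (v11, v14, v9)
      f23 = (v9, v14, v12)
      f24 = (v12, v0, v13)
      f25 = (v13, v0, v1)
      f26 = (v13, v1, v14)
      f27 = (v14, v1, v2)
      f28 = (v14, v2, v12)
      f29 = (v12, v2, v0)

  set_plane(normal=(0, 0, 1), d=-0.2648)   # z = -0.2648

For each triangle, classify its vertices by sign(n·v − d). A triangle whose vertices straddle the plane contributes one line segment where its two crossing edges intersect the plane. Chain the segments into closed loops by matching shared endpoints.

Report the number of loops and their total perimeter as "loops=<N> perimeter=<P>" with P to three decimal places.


loops=2 perimeter=16.289

Straddling triangles (20 of 30):
  (v1,v4,v2) [++-] → (1.17786, 0.168106, -0.2648)–(1.3, 0, -0.2648)  len=0.2078
  (v2,v4,v5) [-+-] → (1.17786, 0.168106, -0.2648)–(0.4017, 1.2364, -0.2648)  len=1.3205
  (v2,v5,v0) [--+] → (0.817287, 0.900189, -0.2648)–(1.47131, 0, -0.2648)  len=1.1127
  (v0,v5,v3) [+-+] → (0.817287, 0.900189, -0.2648)–(0.454644, 1.39931, -0.2648)  len=0.6170
  (v4,v7,v5) [++-] → (0.20409, 1.17218, -0.2648)–(0.4017, 1.2364, -0.2648)  len=0.2078
  (v5,v7,v8) [-+-] → (0.20409, 1.17218, -0.2648)–(-1.0517, 0.7641, -0.2648)  len=1.3204
  (v5,v8,v3) [--+] → (-0.603536, 1.05544, -0.2648)–(0.454644, 1.39931, -0.2648)  len=1.1127
  (v3,v8,v6) [+-+] → (-0.603536, 1.05544, -0.2648)–(-1.1903, 0.864795, -0.2648)  len=0.6170
  (v7,v10,v8) [++-] → (-1.0517, 0.55632, -0.2648)–(-1.0517, 0.7641, -0.2648)  len=0.2078
  (v8,v10,v11) [-+-] → (-1.0517, 0.55632, -0.2648)–(-1.0517, -0.7641, -0.2648)  len=1.3204
  (v8,v11,v6) [--+] → (-1.1903, -0.247846, -0.2648)–(-1.1903, 0.864795, -0.2648)  len=1.1126
  (v6,v11,v9) [+-+] → (-1.1903, -0.247846, -0.2648)–(-1.1903, -0.864795, -0.2648)  len=0.6169
  (v10,v13,v11) [++-] → (-0.85409, -0.828316, -0.2648)–(-1.0517, -0.7641, -0.2648)  len=0.2078
  (v11,v13,v14) [-+-] → (-0.85409, -0.828316, -0.2648)–(0.4017, -1.2364, -0.2648)  len=1.3204
  (v11,v14,v9) [--+] → (-0.132121, -1.20866, -0.2648)–(-1.1903, -0.864795, -0.2648)  len=1.1127
  (v9,v14,v12) [+-+] → (-0.132121, -1.20866, -0.2648)–(0.454644, -1.39931, -0.2648)  len=0.6170
  (v13,v1,v14) [++-] → (0.523836, -1.06829, -0.2648)–(0.4017, -1.2364, -0.2648)  len=0.2078
  (v14,v1,v2) [-+-] → (0.523836, -1.06829, -0.2648)–(1.3, 0, -0.2648)  len=1.3205
  (v14,v2,v12) [--+] → (1.10867, -0.499123, -0.2648)–(0.454644, -1.39931, -0.2648)  len=1.1127
  (v12,v2,v0) [+-+] → (1.10867, -0.499123, -0.2648)–(1.47131, 0, -0.2648)  len=0.6170

Chained into 2 loop(s):
  loop 1: 10 segments, perimeter = 7.6412
  loop 2: 10 segments, perimeter = 8.6481
Total perimeter = 16.289


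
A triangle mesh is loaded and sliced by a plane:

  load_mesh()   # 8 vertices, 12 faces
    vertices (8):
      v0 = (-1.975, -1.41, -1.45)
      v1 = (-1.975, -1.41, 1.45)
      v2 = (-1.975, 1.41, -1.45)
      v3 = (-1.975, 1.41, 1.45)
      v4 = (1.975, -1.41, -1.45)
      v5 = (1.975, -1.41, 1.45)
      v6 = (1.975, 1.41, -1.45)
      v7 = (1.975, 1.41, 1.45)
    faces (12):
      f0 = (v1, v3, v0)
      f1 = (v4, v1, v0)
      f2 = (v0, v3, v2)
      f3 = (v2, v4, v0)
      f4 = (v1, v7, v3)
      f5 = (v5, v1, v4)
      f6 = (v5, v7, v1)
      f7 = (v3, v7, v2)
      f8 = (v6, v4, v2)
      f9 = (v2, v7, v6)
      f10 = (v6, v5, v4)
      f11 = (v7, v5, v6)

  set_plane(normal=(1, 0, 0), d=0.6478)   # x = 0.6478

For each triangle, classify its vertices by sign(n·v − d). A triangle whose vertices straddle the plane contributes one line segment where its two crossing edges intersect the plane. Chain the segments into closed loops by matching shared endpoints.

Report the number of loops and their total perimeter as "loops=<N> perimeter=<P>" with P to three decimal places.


loops=1 perimeter=11.440

Straddling triangles (8 of 12):
  (v4,v1,v0) [+--] → (0.6478, -1.41, -0.4756)–(0.6478, -1.41, -1.45)  len=0.9744
  (v2,v4,v0) [-+-] → (0.6478, -0.46248, -1.45)–(0.6478, -1.41, -1.45)  len=0.9475
  (v1,v7,v3) [-+-] → (0.6478, 0.46248, 1.45)–(0.6478, 1.41, 1.45)  len=0.9475
  (v5,v1,v4) [+-+] → (0.6478, -1.41, 1.45)–(0.6478, -1.41, -0.4756)  len=1.9256
  (v5,v7,v1) [++-] → (0.6478, 0.46248, 1.45)–(0.6478, -1.41, 1.45)  len=1.8725
  (v3,v7,v2) [-+-] → (0.6478, 1.41, 1.45)–(0.6478, 1.41, 0.4756)  len=0.9744
  (v6,v4,v2) [++-] → (0.6478, -0.46248, -1.45)–(0.6478, 1.41, -1.45)  len=1.8725
  (v2,v7,v6) [-++] → (0.6478, 1.41, 0.4756)–(0.6478, 1.41, -1.45)  len=1.9256

Chained into 1 loop(s):
  loop 1: 8 segments, perimeter = 11.4400
Total perimeter = 11.440


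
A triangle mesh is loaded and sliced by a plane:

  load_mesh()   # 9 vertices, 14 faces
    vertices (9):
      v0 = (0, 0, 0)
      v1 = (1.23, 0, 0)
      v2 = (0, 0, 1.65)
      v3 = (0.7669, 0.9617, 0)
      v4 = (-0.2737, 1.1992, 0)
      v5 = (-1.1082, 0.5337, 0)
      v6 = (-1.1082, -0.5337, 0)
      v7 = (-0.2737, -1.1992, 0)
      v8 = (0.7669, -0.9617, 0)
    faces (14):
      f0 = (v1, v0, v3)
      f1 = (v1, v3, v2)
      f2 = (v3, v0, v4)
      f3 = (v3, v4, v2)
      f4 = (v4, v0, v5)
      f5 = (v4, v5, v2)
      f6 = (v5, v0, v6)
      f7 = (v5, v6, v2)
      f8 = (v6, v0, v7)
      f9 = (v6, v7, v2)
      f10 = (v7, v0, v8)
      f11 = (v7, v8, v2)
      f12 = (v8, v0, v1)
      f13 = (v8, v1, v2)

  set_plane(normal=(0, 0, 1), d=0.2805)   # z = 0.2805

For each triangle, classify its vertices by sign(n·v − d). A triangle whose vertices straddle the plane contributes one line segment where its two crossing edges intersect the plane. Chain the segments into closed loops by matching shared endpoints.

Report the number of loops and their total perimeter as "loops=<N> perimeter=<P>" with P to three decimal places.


loops=1 perimeter=6.201

Straddling triangles (7 of 14):
  (v1,v3,v2) [--+] → (0.636527, 0.798211, 0.2805)–(1.0209, 0, 0.2805)  len=0.8859
  (v3,v4,v2) [--+] → (-0.227171, 0.995336, 0.2805)–(0.636527, 0.798211, 0.2805)  len=0.8859
  (v4,v5,v2) [--+] → (-0.919806, 0.442971, 0.2805)–(-0.227171, 0.995336, 0.2805)  len=0.8859
  (v5,v6,v2) [--+] → (-0.919806, -0.442971, 0.2805)–(-0.919806, 0.442971, 0.2805)  len=0.8859
  (v6,v7,v2) [--+] → (-0.227171, -0.995336, 0.2805)–(-0.919806, -0.442971, 0.2805)  len=0.8859
  (v7,v8,v2) [--+] → (0.636527, -0.798211, 0.2805)–(-0.227171, -0.995336, 0.2805)  len=0.8859
  (v8,v1,v2) [--+] → (1.0209, 0, 0.2805)–(0.636527, -0.798211, 0.2805)  len=0.8859

Chained into 1 loop(s):
  loop 1: 7 segments, perimeter = 6.2015
Total perimeter = 6.201


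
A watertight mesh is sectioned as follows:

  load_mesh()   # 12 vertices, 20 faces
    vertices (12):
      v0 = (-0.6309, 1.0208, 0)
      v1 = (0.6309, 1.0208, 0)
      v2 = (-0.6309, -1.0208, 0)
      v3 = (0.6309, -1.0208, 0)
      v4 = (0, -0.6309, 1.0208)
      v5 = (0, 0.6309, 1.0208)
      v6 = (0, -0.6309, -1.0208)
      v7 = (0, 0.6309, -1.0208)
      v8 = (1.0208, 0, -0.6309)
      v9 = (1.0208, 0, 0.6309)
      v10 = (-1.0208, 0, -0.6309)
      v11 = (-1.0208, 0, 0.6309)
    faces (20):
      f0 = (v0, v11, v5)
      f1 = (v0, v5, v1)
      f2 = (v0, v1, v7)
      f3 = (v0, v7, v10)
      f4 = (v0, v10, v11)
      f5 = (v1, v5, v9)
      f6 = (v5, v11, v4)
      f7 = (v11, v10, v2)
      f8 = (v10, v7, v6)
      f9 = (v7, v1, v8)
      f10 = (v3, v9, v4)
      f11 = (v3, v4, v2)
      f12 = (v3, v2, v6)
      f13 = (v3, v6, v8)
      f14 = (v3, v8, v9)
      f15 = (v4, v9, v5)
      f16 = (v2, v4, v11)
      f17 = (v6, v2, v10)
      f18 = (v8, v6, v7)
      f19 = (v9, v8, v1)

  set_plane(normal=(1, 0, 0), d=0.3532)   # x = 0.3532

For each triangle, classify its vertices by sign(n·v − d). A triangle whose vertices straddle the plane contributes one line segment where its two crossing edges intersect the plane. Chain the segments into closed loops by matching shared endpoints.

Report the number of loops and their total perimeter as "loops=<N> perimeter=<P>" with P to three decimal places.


Straddling triangles (10 of 20):
  (v0,v5,v1) [--+] → (0.3532, 0.84918, 0.44932)–(0.3532, 1.0208, 0)  len=0.4810
  (v0,v1,v7) [-+-] → (0.3532, 1.0208, 0)–(0.3532, 0.84918, -0.44932)  len=0.4810
  (v1,v5,v9) [+-+] → (0.3532, 0.84918, 0.44932)–(0.3532, 0.412607, 0.885893)  len=0.6174
  (v7,v1,v8) [-++] → (0.3532, 0.84918, -0.44932)–(0.3532, 0.412607, -0.885893)  len=0.6174
  (v3,v9,v4) [++-] → (0.3532, -0.412607, 0.885893)–(0.3532, -0.84918, 0.44932)  len=0.6174
  (v3,v4,v2) [+--] → (0.3532, -0.84918, 0.44932)–(0.3532, -1.0208, 0)  len=0.4810
  (v3,v2,v6) [+--] → (0.3532, -1.0208, 0)–(0.3532, -0.84918, -0.44932)  len=0.4810
  (v3,v6,v8) [+-+] → (0.3532, -0.84918, -0.44932)–(0.3532, -0.412607, -0.885893)  len=0.6174
  (v4,v9,v5) [-+-] → (0.3532, -0.412607, 0.885893)–(0.3532, 0.412607, 0.885893)  len=0.8252
  (v8,v6,v7) [+--] → (0.3532, -0.412607, -0.885893)–(0.3532, 0.412607, -0.885893)  len=0.8252

Chained into 1 loop(s):
  loop 1: 10 segments, perimeter = 6.0440
Total perimeter = 6.044

loops=1 perimeter=6.044


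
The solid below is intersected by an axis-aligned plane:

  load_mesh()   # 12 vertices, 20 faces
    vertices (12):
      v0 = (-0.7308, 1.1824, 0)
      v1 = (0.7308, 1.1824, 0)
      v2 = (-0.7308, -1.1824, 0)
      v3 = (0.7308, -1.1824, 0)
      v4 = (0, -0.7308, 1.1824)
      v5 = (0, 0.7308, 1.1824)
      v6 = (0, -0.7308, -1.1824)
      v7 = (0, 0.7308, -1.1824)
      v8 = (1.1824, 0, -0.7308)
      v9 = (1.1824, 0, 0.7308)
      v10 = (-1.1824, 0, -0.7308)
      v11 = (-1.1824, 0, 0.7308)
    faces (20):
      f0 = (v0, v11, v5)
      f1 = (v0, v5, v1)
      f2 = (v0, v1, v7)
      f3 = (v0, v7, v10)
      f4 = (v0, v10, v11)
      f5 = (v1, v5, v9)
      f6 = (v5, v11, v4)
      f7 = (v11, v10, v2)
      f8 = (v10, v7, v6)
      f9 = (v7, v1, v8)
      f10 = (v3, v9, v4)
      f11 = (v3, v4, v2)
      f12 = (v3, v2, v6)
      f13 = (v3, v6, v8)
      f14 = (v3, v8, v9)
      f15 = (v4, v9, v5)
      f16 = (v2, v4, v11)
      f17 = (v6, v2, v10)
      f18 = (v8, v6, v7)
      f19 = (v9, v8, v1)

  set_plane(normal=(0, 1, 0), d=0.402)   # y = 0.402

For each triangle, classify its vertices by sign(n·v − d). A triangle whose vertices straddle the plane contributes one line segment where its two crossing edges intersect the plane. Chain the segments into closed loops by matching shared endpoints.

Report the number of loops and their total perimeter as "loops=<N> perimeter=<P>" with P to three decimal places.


loops=1 perimeter=7.018

Straddling triangles (10 of 20):
  (v0,v11,v5) [+-+] → (-1.02886, 0.402, 0.482338)–(-0.531983, 0.402, 0.979217)  len=0.7027
  (v0,v7,v10) [++-] → (-0.531983, 0.402, -0.979217)–(-1.02886, 0.402, -0.482338)  len=0.7027
  (v0,v10,v11) [+--] → (-1.02886, 0.402, -0.482338)–(-1.02886, 0.402, 0.482338)  len=0.9647
  (v1,v5,v9) [++-] → (0.531983, 0.402, 0.979217)–(1.02886, 0.402, 0.482338)  len=0.7027
  (v5,v11,v4) [+--] → (-0.531983, 0.402, 0.979217)–(0, 0.402, 1.1824)  len=0.5695
  (v10,v7,v6) [-+-] → (-0.531983, 0.402, -0.979217)–(0, 0.402, -1.1824)  len=0.5695
  (v7,v1,v8) [++-] → (1.02886, 0.402, -0.482338)–(0.531983, 0.402, -0.979217)  len=0.7027
  (v4,v9,v5) [--+] → (0.531983, 0.402, 0.979217)–(0, 0.402, 1.1824)  len=0.5695
  (v8,v6,v7) [--+] → (0, 0.402, -1.1824)–(0.531983, 0.402, -0.979217)  len=0.5695
  (v9,v8,v1) [--+] → (1.02886, 0.402, -0.482338)–(1.02886, 0.402, 0.482338)  len=0.9647

Chained into 1 loop(s):
  loop 1: 10 segments, perimeter = 7.0180
Total perimeter = 7.018


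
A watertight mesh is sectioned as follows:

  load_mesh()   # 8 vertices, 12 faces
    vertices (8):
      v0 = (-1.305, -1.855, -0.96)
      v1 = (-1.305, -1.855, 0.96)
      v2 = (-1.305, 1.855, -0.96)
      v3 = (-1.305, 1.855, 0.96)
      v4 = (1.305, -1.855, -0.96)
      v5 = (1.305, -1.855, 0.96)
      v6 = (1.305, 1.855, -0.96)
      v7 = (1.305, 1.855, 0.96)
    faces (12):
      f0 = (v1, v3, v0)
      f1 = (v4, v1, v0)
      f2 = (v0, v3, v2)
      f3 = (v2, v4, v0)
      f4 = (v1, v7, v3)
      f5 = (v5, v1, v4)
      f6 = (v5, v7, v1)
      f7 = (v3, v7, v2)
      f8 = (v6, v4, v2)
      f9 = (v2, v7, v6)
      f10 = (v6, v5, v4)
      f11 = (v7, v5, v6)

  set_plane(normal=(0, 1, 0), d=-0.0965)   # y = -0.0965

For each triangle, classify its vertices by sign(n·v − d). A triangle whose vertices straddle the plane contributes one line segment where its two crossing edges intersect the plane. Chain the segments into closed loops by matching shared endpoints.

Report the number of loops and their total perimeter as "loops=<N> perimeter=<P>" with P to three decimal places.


loops=1 perimeter=9.060

Straddling triangles (8 of 12):
  (v1,v3,v0) [-+-] → (-1.305, -0.0965, 0.96)–(-1.305, -0.0965, -0.0499407)  len=1.0099
  (v0,v3,v2) [-++] → (-1.305, -0.0965, -0.0499407)–(-1.305, -0.0965, -0.96)  len=0.9101
  (v2,v4,v0) [+--] → (0.0678881, -0.0965, -0.96)–(-1.305, -0.0965, -0.96)  len=1.3729
  (v1,v7,v3) [-++] → (-0.0678881, -0.0965, 0.96)–(-1.305, -0.0965, 0.96)  len=1.2371
  (v5,v7,v1) [-+-] → (1.305, -0.0965, 0.96)–(-0.0678881, -0.0965, 0.96)  len=1.3729
  (v6,v4,v2) [+-+] → (1.305, -0.0965, -0.96)–(0.0678881, -0.0965, -0.96)  len=1.2371
  (v6,v5,v4) [+--] → (1.305, -0.0965, 0.0499407)–(1.305, -0.0965, -0.96)  len=1.0099
  (v7,v5,v6) [+-+] → (1.305, -0.0965, 0.96)–(1.305, -0.0965, 0.0499407)  len=0.9101

Chained into 1 loop(s):
  loop 1: 8 segments, perimeter = 9.0600
Total perimeter = 9.060


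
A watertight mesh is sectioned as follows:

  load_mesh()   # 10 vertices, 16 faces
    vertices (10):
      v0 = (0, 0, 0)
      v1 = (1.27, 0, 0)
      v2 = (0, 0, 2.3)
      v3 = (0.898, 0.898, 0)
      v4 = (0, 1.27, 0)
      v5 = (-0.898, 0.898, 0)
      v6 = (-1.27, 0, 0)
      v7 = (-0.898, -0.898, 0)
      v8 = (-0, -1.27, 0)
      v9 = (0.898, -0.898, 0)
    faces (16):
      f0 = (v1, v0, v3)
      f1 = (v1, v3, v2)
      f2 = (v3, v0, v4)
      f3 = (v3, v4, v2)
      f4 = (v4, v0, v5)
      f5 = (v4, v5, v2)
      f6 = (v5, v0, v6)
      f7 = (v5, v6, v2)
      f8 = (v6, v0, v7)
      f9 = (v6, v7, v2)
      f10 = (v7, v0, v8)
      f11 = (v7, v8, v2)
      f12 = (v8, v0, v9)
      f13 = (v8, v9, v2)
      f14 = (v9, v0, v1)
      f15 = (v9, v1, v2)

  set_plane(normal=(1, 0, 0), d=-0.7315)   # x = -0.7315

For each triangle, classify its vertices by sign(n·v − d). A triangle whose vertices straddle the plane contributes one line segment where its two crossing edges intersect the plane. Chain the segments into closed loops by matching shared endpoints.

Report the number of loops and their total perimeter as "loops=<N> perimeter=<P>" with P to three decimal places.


loops=1 perimeter=4.737

Straddling triangles (8 of 16):
  (v4,v0,v5) [++-] → (-0.7315, 0.7315, 0)–(-0.7315, 0.966973, 0)  len=0.2355
  (v4,v5,v2) [+-+] → (-0.7315, 0.966973, 0)–(-0.7315, 0.7315, 0.426448)  len=0.4871
  (v5,v0,v6) [-+-] → (-0.7315, 0.7315, 0)–(-0.7315, 0, 0)  len=0.7315
  (v5,v6,v2) [--+] → (-0.7315, 0, 0.975236)–(-0.7315, 0.7315, 0.426448)  len=0.9145
  (v6,v0,v7) [-+-] → (-0.7315, 0, 0)–(-0.7315, -0.7315, 0)  len=0.7315
  (v6,v7,v2) [--+] → (-0.7315, -0.7315, 0.426448)–(-0.7315, 0, 0.975236)  len=0.9145
  (v7,v0,v8) [-++] → (-0.7315, -0.7315, 0)–(-0.7315, -0.966973, 0)  len=0.2355
  (v7,v8,v2) [-++] → (-0.7315, -0.966973, 0)–(-0.7315, -0.7315, 0.426448)  len=0.4871

Chained into 1 loop(s):
  loop 1: 8 segments, perimeter = 4.7372
Total perimeter = 4.737


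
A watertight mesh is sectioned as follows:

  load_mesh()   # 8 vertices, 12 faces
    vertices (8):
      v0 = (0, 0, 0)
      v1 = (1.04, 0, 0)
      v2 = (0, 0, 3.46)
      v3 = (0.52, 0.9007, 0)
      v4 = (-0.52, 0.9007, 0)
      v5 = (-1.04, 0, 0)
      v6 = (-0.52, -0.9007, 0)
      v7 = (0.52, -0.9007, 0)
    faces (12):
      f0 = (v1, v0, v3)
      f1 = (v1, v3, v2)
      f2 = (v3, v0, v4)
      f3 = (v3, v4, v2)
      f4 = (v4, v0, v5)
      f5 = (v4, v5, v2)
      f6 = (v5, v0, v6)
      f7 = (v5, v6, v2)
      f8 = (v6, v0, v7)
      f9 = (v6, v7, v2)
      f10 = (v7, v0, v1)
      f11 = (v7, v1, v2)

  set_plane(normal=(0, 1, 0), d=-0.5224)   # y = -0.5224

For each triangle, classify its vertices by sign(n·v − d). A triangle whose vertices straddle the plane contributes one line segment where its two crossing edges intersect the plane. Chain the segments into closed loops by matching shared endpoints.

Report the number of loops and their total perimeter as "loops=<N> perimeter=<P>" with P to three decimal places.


Straddling triangles (6 of 12):
  (v5,v0,v6) [++-] → (-0.301597, -0.5224, 0)–(-0.738403, -0.5224, 0)  len=0.4368
  (v5,v6,v2) [+-+] → (-0.738403, -0.5224, 0)–(-0.301597, -0.5224, 1.45322)  len=1.5175
  (v6,v0,v7) [-+-] → (-0.301597, -0.5224, 0)–(0.301597, -0.5224, 0)  len=0.6032
  (v6,v7,v2) [--+] → (0.301597, -0.5224, 1.45322)–(-0.301597, -0.5224, 1.45322)  len=0.6032
  (v7,v0,v1) [-++] → (0.301597, -0.5224, 0)–(0.738403, -0.5224, 0)  len=0.4368
  (v7,v1,v2) [-++] → (0.738403, -0.5224, 0)–(0.301597, -0.5224, 1.45322)  len=1.5175

Chained into 1 loop(s):
  loop 1: 6 segments, perimeter = 5.1149
Total perimeter = 5.115

loops=1 perimeter=5.115


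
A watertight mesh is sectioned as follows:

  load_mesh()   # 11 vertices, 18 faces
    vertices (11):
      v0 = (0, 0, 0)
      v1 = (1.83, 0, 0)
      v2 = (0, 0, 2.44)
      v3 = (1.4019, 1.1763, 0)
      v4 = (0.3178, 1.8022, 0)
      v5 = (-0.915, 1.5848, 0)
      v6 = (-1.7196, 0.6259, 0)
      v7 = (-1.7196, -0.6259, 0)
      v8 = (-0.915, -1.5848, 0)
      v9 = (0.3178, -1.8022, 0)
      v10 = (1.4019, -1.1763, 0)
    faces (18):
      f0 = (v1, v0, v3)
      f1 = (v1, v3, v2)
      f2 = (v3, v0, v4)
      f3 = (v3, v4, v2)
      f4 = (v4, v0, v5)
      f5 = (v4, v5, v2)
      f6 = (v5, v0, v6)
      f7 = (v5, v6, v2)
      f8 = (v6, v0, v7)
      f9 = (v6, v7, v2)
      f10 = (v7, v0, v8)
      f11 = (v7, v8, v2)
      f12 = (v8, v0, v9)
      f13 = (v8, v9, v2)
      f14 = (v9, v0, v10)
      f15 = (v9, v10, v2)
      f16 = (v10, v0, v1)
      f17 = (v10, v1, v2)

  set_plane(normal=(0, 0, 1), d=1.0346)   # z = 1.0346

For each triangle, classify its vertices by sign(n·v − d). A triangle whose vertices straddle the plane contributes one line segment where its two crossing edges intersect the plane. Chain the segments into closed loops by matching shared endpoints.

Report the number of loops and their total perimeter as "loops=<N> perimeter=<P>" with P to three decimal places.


loops=1 perimeter=6.489

Straddling triangles (9 of 18):
  (v1,v3,v2) [--+] → (0.807471, 0.67753, 1.0346)–(1.05405, 0, 1.0346)  len=0.7210
  (v3,v4,v2) [--+] → (0.183048, 1.03804, 1.0346)–(0.807471, 0.67753, 1.0346)  len=0.7210
  (v4,v5,v2) [--+] → (-0.527025, 0.912819, 1.0346)–(0.183048, 1.03804, 1.0346)  len=0.7210
  (v5,v6,v2) [--+] → (-0.990461, 0.360508, 1.0346)–(-0.527025, 0.912819, 1.0346)  len=0.7210
  (v6,v7,v2) [--+] → (-0.990461, -0.360508, 1.0346)–(-0.990461, 0.360508, 1.0346)  len=0.7210
  (v7,v8,v2) [--+] → (-0.527025, -0.912819, 1.0346)–(-0.990461, -0.360508, 1.0346)  len=0.7210
  (v8,v9,v2) [--+] → (0.183048, -1.03804, 1.0346)–(-0.527025, -0.912819, 1.0346)  len=0.7210
  (v9,v10,v2) [--+] → (0.807471, -0.67753, 1.0346)–(0.183048, -1.03804, 1.0346)  len=0.7210
  (v10,v1,v2) [--+] → (1.05405, 0, 1.0346)–(0.807471, -0.67753, 1.0346)  len=0.7210

Chained into 1 loop(s):
  loop 1: 9 segments, perimeter = 6.4891
Total perimeter = 6.489


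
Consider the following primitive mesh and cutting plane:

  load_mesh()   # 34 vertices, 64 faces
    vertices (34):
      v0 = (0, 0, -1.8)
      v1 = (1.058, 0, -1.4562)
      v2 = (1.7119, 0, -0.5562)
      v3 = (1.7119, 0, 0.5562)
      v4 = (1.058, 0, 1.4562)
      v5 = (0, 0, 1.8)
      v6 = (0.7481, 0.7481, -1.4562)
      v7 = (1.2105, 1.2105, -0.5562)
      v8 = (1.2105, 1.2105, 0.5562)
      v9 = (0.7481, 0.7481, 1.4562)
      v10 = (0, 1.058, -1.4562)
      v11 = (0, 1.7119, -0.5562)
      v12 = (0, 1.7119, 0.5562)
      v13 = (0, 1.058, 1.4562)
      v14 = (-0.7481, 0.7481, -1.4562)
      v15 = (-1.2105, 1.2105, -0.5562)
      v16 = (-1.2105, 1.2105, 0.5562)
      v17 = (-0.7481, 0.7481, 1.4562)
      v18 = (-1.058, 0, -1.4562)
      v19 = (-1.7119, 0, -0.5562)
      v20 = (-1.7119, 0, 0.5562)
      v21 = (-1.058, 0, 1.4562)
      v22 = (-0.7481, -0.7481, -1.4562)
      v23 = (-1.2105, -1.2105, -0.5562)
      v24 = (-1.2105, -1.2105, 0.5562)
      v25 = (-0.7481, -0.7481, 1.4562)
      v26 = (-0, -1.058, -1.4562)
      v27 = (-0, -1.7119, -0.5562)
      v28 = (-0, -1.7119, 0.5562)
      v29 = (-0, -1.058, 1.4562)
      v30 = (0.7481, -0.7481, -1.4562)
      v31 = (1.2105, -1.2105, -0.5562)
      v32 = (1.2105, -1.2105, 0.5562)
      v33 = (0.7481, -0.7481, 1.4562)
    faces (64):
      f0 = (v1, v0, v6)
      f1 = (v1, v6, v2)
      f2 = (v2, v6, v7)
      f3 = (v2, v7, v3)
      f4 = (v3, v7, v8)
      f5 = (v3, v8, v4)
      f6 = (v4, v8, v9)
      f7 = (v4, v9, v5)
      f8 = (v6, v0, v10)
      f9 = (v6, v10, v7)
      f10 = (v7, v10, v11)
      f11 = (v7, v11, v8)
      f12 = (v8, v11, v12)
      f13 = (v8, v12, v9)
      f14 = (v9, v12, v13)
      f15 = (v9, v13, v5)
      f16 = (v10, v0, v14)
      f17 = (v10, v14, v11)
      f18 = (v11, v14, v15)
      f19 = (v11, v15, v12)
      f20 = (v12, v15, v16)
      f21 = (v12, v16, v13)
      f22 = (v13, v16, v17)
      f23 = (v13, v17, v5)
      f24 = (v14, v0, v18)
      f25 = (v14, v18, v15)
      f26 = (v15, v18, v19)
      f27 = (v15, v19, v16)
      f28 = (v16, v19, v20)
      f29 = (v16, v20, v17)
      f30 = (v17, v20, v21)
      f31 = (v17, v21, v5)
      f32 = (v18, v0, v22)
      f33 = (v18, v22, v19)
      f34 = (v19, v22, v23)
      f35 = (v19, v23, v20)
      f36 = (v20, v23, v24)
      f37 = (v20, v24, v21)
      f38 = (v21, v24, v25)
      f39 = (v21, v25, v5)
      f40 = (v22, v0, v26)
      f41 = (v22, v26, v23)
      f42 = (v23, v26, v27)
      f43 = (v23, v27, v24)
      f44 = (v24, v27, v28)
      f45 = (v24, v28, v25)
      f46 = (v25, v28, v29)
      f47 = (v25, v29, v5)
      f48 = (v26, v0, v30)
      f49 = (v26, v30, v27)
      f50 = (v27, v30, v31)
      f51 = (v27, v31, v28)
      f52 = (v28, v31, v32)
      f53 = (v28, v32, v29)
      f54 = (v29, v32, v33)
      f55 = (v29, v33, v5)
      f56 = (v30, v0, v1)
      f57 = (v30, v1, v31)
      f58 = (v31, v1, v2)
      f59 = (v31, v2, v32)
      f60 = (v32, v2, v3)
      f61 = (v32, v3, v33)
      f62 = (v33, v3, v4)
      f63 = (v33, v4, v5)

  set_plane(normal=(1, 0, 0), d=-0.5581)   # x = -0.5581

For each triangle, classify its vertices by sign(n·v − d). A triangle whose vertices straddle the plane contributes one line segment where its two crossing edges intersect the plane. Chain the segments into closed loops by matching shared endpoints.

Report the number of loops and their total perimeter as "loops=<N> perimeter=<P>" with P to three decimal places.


Straddling triangles (20 of 64):
  (v10,v0,v14) [++-] → (-0.5581, 0.5581, -1.54352)–(-0.5581, 0.826807, -1.4562)  len=0.2825
  (v10,v14,v11) [+-+] → (-0.5581, 0.826807, -1.4562)–(-0.5581, 0.992883, -1.22762)  len=0.2825
  (v11,v14,v15) [+--] → (-0.5581, 0.992883, -1.22762)–(-0.5581, 1.48073, -0.5562)  len=0.8299
  (v11,v15,v12) [+-+] → (-0.5581, 1.48073, -0.5562)–(-0.5581, 1.48073, 0.0433289)  len=0.5995
  (v12,v15,v16) [+--] → (-0.5581, 1.48073, 0.0433289)–(-0.5581, 1.48073, 0.5562)  len=0.5129
  (v12,v16,v13) [+-+] → (-0.5581, 1.48073, 0.5562)–(-0.5581, 1.12831, 1.04126)  len=0.5996
  (v13,v16,v17) [+--] → (-0.5581, 1.12831, 1.04126)–(-0.5581, 0.826807, 1.4562)  len=0.5129
  (v13,v17,v5) [+-+] → (-0.5581, 0.826807, 1.4562)–(-0.5581, 0.5581, 1.54352)  len=0.2825
  (v14,v0,v18) [-+-] → (-0.5581, 0.5581, -1.54352)–(-0.5581, 0, -1.61864)  len=0.5631
  (v17,v21,v5) [--+] → (-0.5581, 0, 1.61864)–(-0.5581, 0.5581, 1.54352)  len=0.5631
  (v18,v0,v22) [-+-] → (-0.5581, 0, -1.61864)–(-0.5581, -0.5581, -1.54352)  len=0.5631
  (v21,v25,v5) [--+] → (-0.5581, -0.5581, 1.54352)–(-0.5581, 0, 1.61864)  len=0.5631
  (v22,v0,v26) [-++] → (-0.5581, -0.5581, -1.54352)–(-0.5581, -0.826807, -1.4562)  len=0.2825
  (v22,v26,v23) [-+-] → (-0.5581, -0.826807, -1.4562)–(-0.5581, -1.12831, -1.04126)  len=0.5129
  (v23,v26,v27) [-++] → (-0.5581, -1.12831, -1.04126)–(-0.5581, -1.48073, -0.5562)  len=0.5996
  (v23,v27,v24) [-+-] → (-0.5581, -1.48073, -0.5562)–(-0.5581, -1.48073, -0.0433289)  len=0.5129
  (v24,v27,v28) [-++] → (-0.5581, -1.48073, -0.0433289)–(-0.5581, -1.48073, 0.5562)  len=0.5995
  (v24,v28,v25) [-+-] → (-0.5581, -1.48073, 0.5562)–(-0.5581, -0.992883, 1.22762)  len=0.8299
  (v25,v28,v29) [-++] → (-0.5581, -0.992883, 1.22762)–(-0.5581, -0.826807, 1.4562)  len=0.2825
  (v25,v29,v5) [-++] → (-0.5581, -0.826807, 1.4562)–(-0.5581, -0.5581, 1.54352)  len=0.2825

Chained into 1 loop(s):
  loop 1: 20 segments, perimeter = 10.0574
Total perimeter = 10.057

loops=1 perimeter=10.057
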